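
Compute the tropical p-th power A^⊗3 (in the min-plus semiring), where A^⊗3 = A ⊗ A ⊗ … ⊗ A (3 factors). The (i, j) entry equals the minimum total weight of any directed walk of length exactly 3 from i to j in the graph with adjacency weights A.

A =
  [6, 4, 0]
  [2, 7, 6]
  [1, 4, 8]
A^⊗3 =
  [6, 5, 1]
  [3, 6, 7]
  [2, 5, 6]

Each entry (A^⊗3)_ij equals the minimum over all length-3 walks i = v_0 → v_1 → … → v_3 = j of Σ_t A[v_t][v_{t+1}]. For example, for (i, j) = (0, 2) we minimise over 9 possible intermediate vertex sequences; the minimum is 1, attained along the walk 0 → 2 → 0 → 2.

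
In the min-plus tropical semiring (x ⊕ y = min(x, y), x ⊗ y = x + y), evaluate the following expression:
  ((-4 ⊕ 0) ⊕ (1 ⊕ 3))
((-4 ⊕ 0) ⊕ (1 ⊕ 3)) = -4

Expand innermost to outermost. Recall ⊕ takes the minimum of its arguments and ⊗ takes their sum. Working out the expression ((-4 ⊕ 0) ⊕ (1 ⊕ 3)) gives -4.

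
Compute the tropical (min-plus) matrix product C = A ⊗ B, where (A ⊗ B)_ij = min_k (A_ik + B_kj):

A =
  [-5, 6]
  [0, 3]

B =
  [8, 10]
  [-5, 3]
A ⊗ B =
  [1, 5]
  [-2, 6]

Apply the min-plus product entry-by-entry:
  C[0][0] = min over k of (A[0][0] + B[0][0] = -5 + 8 = 3, A[0][1] + B[1][0] = 6 + -5 = 1) = 1 (attained at k = 1)
  C[0][1] = min over k of (A[0][0] + B[0][1] = -5 + 10 = 5, A[0][1] + B[1][1] = 6 + 3 = 9) = 5 (attained at k = 0)
  C[1][0] = min over k of (A[1][0] + B[0][0] = 0 + 8 = 8, A[1][1] + B[1][0] = 3 + -5 = -2) = -2 (attained at k = 1)
  C[1][1] = min over k of (A[1][0] + B[0][1] = 0 + 10 = 10, A[1][1] + B[1][1] = 3 + 3 = 6) = 6 (attained at k = 1)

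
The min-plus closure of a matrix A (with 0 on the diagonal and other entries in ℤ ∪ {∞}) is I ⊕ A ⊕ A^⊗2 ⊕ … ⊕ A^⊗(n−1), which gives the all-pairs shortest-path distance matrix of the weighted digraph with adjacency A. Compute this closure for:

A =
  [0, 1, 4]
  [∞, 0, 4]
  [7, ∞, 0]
Closure =
  [0, 1, 4]
  [11, 0, 4]
  [7, 8, 0]

This is the Floyd-Warshall all-pairs shortest-path computation. For each intermediate vertex k = 0, 1, …, 2, update dist[i][j] ← min(dist[i][j], dist[i][k] + dist[k][j]). The final matrix gives, for each (i, j), the minimum total weight of any directed path from i to j (possibly empty when i = j).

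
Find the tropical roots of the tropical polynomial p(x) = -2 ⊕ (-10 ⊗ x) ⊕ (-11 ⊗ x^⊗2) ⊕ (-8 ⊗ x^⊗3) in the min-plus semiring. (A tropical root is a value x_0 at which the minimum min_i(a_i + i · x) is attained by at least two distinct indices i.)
Roots: {-3, 1, 8}

Each tropical root is a break point of the lower envelope of the lines y = a_i + i · x (there are 4 lines, with slopes 0, 1, ..., 3). Only the lines that attain the minimum somewhere contribute to roots; other lines are dominated. Here the surviving (envelope) indices are i = 3, i = 2, i = 1, i = 0.
Intersections between consecutive envelope lines give the roots: for adjacent envelope indices i < j the intersection is x = (a_i − a_j) / (j − i). Reading off the sorted break points: {-3, 1, 8}.
Verification: at each break x_0, at least two indices attain the minimum of min_i(a_i + i · x_0).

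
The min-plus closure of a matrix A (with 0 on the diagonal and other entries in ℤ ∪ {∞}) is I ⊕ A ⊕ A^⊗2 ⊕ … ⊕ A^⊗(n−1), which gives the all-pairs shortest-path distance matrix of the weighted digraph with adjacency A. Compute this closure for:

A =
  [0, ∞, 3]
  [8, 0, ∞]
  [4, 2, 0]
Closure =
  [0, 5, 3]
  [8, 0, 11]
  [4, 2, 0]

This is the Floyd-Warshall all-pairs shortest-path computation. For each intermediate vertex k = 0, 1, …, 2, update dist[i][j] ← min(dist[i][j], dist[i][k] + dist[k][j]). The final matrix gives, for each (i, j), the minimum total weight of any directed path from i to j (possibly empty when i = j).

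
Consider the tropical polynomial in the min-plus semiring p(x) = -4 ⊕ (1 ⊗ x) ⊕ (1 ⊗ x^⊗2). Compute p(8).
p(8) = -4

A tropical monomial a ⊗ x^⊗i evaluates to a + i · x. Evaluating each term at x = 8:
  Term 0 contributes -4 + 0 · 8 = -4
  Term 1 contributes 1 + 1 · 8 = 9
  Term 2 contributes 1 + 2 · 8 = 17
p(8) = ⊕ of these = min[-4, 9, 17] = -4.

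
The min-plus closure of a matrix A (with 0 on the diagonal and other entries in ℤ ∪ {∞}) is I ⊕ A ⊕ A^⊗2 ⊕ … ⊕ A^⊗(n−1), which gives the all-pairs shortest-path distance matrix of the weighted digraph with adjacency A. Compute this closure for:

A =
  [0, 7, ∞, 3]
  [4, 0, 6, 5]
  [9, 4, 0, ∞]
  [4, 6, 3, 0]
Closure =
  [0, 7, 6, 3]
  [4, 0, 6, 5]
  [8, 4, 0, 9]
  [4, 6, 3, 0]

This is the Floyd-Warshall all-pairs shortest-path computation. For each intermediate vertex k = 0, 1, …, 3, update dist[i][j] ← min(dist[i][j], dist[i][k] + dist[k][j]). The final matrix gives, for each (i, j), the minimum total weight of any directed path from i to j (possibly empty when i = j).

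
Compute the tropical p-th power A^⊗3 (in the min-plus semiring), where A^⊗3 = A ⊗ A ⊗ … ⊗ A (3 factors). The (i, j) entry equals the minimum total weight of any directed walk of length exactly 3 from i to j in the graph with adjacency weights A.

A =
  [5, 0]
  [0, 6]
A^⊗3 =
  [5, 0]
  [0, 5]

Each entry (A^⊗3)_ij equals the minimum over all length-3 walks i = v_0 → v_1 → … → v_3 = j of Σ_t A[v_t][v_{t+1}]. For example, for (i, j) = (0, 1) we minimise over 4 possible intermediate vertex sequences; the minimum is 0, attained along the walk 0 → 1 → 0 → 1.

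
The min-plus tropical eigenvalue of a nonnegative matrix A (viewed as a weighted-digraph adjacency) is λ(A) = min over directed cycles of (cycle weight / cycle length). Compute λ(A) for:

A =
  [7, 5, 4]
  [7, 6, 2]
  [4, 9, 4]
λ(A) = 11/3

Enumerate directed cycles and compute their means (weight / length). Sample:
  cycle 0 → 0: weight = 7, length = 1, mean = 7/1 ≈ 7.000
  cycle 1 → 1: weight = 6, length = 1, mean = 6/1 ≈ 6.000
  cycle 2 → 2: weight = 4, length = 1, mean = 4/1 ≈ 4.000
  cycle 0 → 1 → 0: weight = 12, length = 2, mean = 12/2 ≈ 6.000
  cycle 0 → 2 → 0: weight = 8, length = 2, mean = 8/2 ≈ 4.000
  cycle 1 → 0 → 1: weight = 12, length = 2, mean = 12/2 ≈ 6.000
Minimum mean = 3.667, attained e.g. along the cycle 0 → 1 → 2 → 0 with weight 11 and length 3. So λ(A) = 11/3 = 11/3.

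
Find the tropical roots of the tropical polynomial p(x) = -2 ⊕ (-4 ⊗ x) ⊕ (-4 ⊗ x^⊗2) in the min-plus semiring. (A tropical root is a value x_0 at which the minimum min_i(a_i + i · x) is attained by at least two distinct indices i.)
Roots: {0, 2}

Each tropical root is a break point of the lower envelope of the lines y = a_i + i · x (there are 3 lines, with slopes 0, 1, ..., 2). Only the lines that attain the minimum somewhere contribute to roots; other lines are dominated. Here the surviving (envelope) indices are i = 2, i = 1, i = 0.
Intersections between consecutive envelope lines give the roots: for adjacent envelope indices i < j the intersection is x = (a_i − a_j) / (j − i). Reading off the sorted break points: {0, 2}.
Verification: at each break x_0, at least two indices attain the minimum of min_i(a_i + i · x_0).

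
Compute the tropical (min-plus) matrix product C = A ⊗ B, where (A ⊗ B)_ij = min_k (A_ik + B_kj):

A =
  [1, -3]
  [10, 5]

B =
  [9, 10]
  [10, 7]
A ⊗ B =
  [7, 4]
  [15, 12]

Apply the min-plus product entry-by-entry:
  C[0][0] = min over k of (A[0][0] + B[0][0] = 1 + 9 = 10, A[0][1] + B[1][0] = -3 + 10 = 7) = 7 (attained at k = 1)
  C[0][1] = min over k of (A[0][0] + B[0][1] = 1 + 10 = 11, A[0][1] + B[1][1] = -3 + 7 = 4) = 4 (attained at k = 1)
  C[1][0] = min over k of (A[1][0] + B[0][0] = 10 + 9 = 19, A[1][1] + B[1][0] = 5 + 10 = 15) = 15 (attained at k = 1)
  C[1][1] = min over k of (A[1][0] + B[0][1] = 10 + 10 = 20, A[1][1] + B[1][1] = 5 + 7 = 12) = 12 (attained at k = 1)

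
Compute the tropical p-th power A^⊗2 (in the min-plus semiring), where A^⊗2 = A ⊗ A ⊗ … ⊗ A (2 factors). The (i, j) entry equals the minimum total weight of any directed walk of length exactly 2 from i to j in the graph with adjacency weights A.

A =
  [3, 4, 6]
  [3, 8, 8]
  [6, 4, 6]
A^⊗2 =
  [6, 7, 9]
  [6, 7, 9]
  [7, 10, 12]

Each entry (A^⊗2)_ij equals the minimum over all length-2 walks i = v_0 → v_1 → … → v_2 = j of Σ_t A[v_t][v_{t+1}]. For example, for (i, j) = (0, 2) we minimise over 3 possible intermediate vertex sequences; the minimum is 9, attained along the walk 0 → 0 → 2.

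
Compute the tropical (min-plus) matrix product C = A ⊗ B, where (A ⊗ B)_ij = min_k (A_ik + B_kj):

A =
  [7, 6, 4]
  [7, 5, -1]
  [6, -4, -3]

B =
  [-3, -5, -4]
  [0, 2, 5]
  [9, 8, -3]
A ⊗ B =
  [4, 2, 1]
  [4, 2, -4]
  [-4, -2, -6]

Apply the min-plus product entry-by-entry:
  C[0][0] = min over k of (A[0][0] + B[0][0] = 7 + -3 = 4, A[0][1] + B[1][0] = 6 + 0 = 6, A[0][2] + B[2][0] = 4 + 9 = 13) = 4 (attained at k = 0)
  C[0][1] = min over k of (A[0][0] + B[0][1] = 7 + -5 = 2, A[0][1] + B[1][1] = 6 + 2 = 8, A[0][2] + B[2][1] = 4 + 8 = 12) = 2 (attained at k = 0)
  C[0][2] = min over k of (A[0][0] + B[0][2] = 7 + -4 = 3, A[0][1] + B[1][2] = 6 + 5 = 11, A[0][2] + B[2][2] = 4 + -3 = 1) = 1 (attained at k = 2)
  C[1][0] = min over k of (A[1][0] + B[0][0] = 7 + -3 = 4, A[1][1] + B[1][0] = 5 + 0 = 5, A[1][2] + B[2][0] = -1 + 9 = 8) = 4 (attained at k = 0)
  C[1][1] = min over k of (A[1][0] + B[0][1] = 7 + -5 = 2, A[1][1] + B[1][1] = 5 + 2 = 7, A[1][2] + B[2][1] = -1 + 8 = 7) = 2 (attained at k = 0)
  C[1][2] = min over k of (A[1][0] + B[0][2] = 7 + -4 = 3, A[1][1] + B[1][2] = 5 + 5 = 10, A[1][2] + B[2][2] = -1 + -3 = -4) = -4 (attained at k = 2)
  C[2][0] = min over k of (A[2][0] + B[0][0] = 6 + -3 = 3, A[2][1] + B[1][0] = -4 + 0 = -4, A[2][2] + B[2][0] = -3 + 9 = 6) = -4 (attained at k = 1)
  C[2][1] = min over k of (A[2][0] + B[0][1] = 6 + -5 = 1, A[2][1] + B[1][1] = -4 + 2 = -2, A[2][2] + B[2][1] = -3 + 8 = 5) = -2 (attained at k = 1)
  C[2][2] = min over k of (A[2][0] + B[0][2] = 6 + -4 = 2, A[2][1] + B[1][2] = -4 + 5 = 1, A[2][2] + B[2][2] = -3 + -3 = -6) = -6 (attained at k = 2)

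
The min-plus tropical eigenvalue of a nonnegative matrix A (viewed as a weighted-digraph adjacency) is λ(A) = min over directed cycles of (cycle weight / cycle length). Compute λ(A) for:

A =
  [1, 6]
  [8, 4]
λ(A) = 1

Enumerate directed cycles and compute their means (weight / length). Sample:
  cycle 0 → 0: weight = 1, length = 1, mean = 1/1 ≈ 1.000
  cycle 1 → 1: weight = 4, length = 1, mean = 4/1 ≈ 4.000
  cycle 0 → 1 → 0: weight = 14, length = 2, mean = 14/2 ≈ 7.000
  cycle 1 → 0 → 1: weight = 14, length = 2, mean = 14/2 ≈ 7.000
Minimum mean = 1.000, attained e.g. along the cycle 0 → 0 with weight 1 and length 1. So λ(A) = 1/1 = 1.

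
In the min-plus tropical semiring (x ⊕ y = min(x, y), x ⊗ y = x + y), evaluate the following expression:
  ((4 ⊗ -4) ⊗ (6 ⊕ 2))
((4 ⊗ -4) ⊗ (6 ⊕ 2)) = 2

Expand innermost to outermost. Recall ⊕ takes the minimum of its arguments and ⊗ takes their sum. Working out the expression ((4 ⊗ -4) ⊗ (6 ⊕ 2)) gives 2.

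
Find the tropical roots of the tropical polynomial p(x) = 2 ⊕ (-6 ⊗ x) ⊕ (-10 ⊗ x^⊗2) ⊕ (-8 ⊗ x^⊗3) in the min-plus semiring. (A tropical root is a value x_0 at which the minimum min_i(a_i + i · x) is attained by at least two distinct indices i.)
Roots: {-2, 4, 8}

Each tropical root is a break point of the lower envelope of the lines y = a_i + i · x (there are 4 lines, with slopes 0, 1, ..., 3). Only the lines that attain the minimum somewhere contribute to roots; other lines are dominated. Here the surviving (envelope) indices are i = 3, i = 2, i = 1, i = 0.
Intersections between consecutive envelope lines give the roots: for adjacent envelope indices i < j the intersection is x = (a_i − a_j) / (j − i). Reading off the sorted break points: {-2, 4, 8}.
Verification: at each break x_0, at least two indices attain the minimum of min_i(a_i + i · x_0).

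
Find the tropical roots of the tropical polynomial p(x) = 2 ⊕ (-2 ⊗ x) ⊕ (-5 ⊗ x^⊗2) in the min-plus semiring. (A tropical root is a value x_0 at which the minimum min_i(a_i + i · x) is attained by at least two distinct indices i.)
Roots: {3, 4}

Each tropical root is a break point of the lower envelope of the lines y = a_i + i · x (there are 3 lines, with slopes 0, 1, ..., 2). Only the lines that attain the minimum somewhere contribute to roots; other lines are dominated. Here the surviving (envelope) indices are i = 2, i = 1, i = 0.
Intersections between consecutive envelope lines give the roots: for adjacent envelope indices i < j the intersection is x = (a_i − a_j) / (j − i). Reading off the sorted break points: {3, 4}.
Verification: at each break x_0, at least two indices attain the minimum of min_i(a_i + i · x_0).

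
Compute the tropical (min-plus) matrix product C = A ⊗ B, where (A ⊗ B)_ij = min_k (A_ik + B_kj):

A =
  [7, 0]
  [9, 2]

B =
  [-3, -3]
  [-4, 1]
A ⊗ B =
  [-4, 1]
  [-2, 3]

Apply the min-plus product entry-by-entry:
  C[0][0] = min over k of (A[0][0] + B[0][0] = 7 + -3 = 4, A[0][1] + B[1][0] = 0 + -4 = -4) = -4 (attained at k = 1)
  C[0][1] = min over k of (A[0][0] + B[0][1] = 7 + -3 = 4, A[0][1] + B[1][1] = 0 + 1 = 1) = 1 (attained at k = 1)
  C[1][0] = min over k of (A[1][0] + B[0][0] = 9 + -3 = 6, A[1][1] + B[1][0] = 2 + -4 = -2) = -2 (attained at k = 1)
  C[1][1] = min over k of (A[1][0] + B[0][1] = 9 + -3 = 6, A[1][1] + B[1][1] = 2 + 1 = 3) = 3 (attained at k = 1)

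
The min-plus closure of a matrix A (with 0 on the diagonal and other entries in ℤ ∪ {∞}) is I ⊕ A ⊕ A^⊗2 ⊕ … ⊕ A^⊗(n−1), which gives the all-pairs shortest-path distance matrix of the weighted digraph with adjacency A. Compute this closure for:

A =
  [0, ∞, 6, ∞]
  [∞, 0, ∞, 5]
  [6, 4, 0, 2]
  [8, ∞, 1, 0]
Closure =
  [0, 10, 6, 8]
  [12, 0, 6, 5]
  [6, 4, 0, 2]
  [7, 5, 1, 0]

This is the Floyd-Warshall all-pairs shortest-path computation. For each intermediate vertex k = 0, 1, …, 3, update dist[i][j] ← min(dist[i][j], dist[i][k] + dist[k][j]). The final matrix gives, for each (i, j), the minimum total weight of any directed path from i to j (possibly empty when i = j).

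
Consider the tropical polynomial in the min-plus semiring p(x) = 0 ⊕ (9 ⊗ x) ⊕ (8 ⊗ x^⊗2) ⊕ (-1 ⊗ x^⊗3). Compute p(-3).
p(-3) = -10

A tropical monomial a ⊗ x^⊗i evaluates to a + i · x. Evaluating each term at x = -3:
  Term 0 contributes 0 + 0 · -3 = 0
  Term 1 contributes 9 + 1 · -3 = 6
  Term 2 contributes 8 + 2 · -3 = 2
  Term 3 contributes -1 + 3 · -3 = -10
p(-3) = ⊕ of these = min[0, 6, 2, -10] = -10.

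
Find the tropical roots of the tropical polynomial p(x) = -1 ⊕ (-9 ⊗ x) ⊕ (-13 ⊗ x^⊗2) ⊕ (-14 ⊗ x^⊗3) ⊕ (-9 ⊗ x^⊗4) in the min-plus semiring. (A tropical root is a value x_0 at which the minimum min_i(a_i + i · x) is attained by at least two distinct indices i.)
Roots: {-5, 1, 4, 8}

Each tropical root is a break point of the lower envelope of the lines y = a_i + i · x (there are 5 lines, with slopes 0, 1, ..., 4). Only the lines that attain the minimum somewhere contribute to roots; other lines are dominated. Here the surviving (envelope) indices are i = 4, i = 3, i = 2, i = 1, i = 0.
Intersections between consecutive envelope lines give the roots: for adjacent envelope indices i < j the intersection is x = (a_i − a_j) / (j − i). Reading off the sorted break points: {-5, 1, 4, 8}.
Verification: at each break x_0, at least two indices attain the minimum of min_i(a_i + i · x_0).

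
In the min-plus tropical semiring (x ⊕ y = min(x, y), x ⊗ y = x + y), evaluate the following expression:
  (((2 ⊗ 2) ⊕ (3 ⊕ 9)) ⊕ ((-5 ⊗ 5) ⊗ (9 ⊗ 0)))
(((2 ⊗ 2) ⊕ (3 ⊕ 9)) ⊕ ((-5 ⊗ 5) ⊗ (9 ⊗ 0))) = 3

Expand innermost to outermost. Recall ⊕ takes the minimum of its arguments and ⊗ takes their sum. Working out the expression (((2 ⊗ 2) ⊕ (3 ⊕ 9)) ⊕ ((-5 ⊗ 5) ⊗ (9 ⊗ 0))) gives 3.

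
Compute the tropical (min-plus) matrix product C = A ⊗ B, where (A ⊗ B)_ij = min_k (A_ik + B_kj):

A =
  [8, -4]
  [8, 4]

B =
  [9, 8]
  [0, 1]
A ⊗ B =
  [-4, -3]
  [4, 5]

Apply the min-plus product entry-by-entry:
  C[0][0] = min over k of (A[0][0] + B[0][0] = 8 + 9 = 17, A[0][1] + B[1][0] = -4 + 0 = -4) = -4 (attained at k = 1)
  C[0][1] = min over k of (A[0][0] + B[0][1] = 8 + 8 = 16, A[0][1] + B[1][1] = -4 + 1 = -3) = -3 (attained at k = 1)
  C[1][0] = min over k of (A[1][0] + B[0][0] = 8 + 9 = 17, A[1][1] + B[1][0] = 4 + 0 = 4) = 4 (attained at k = 1)
  C[1][1] = min over k of (A[1][0] + B[0][1] = 8 + 8 = 16, A[1][1] + B[1][1] = 4 + 1 = 5) = 5 (attained at k = 1)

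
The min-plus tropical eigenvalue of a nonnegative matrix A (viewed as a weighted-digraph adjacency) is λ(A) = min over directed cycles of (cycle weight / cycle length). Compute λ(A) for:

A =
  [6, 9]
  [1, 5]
λ(A) = 5

Enumerate directed cycles and compute their means (weight / length). Sample:
  cycle 0 → 0: weight = 6, length = 1, mean = 6/1 ≈ 6.000
  cycle 1 → 1: weight = 5, length = 1, mean = 5/1 ≈ 5.000
  cycle 0 → 1 → 0: weight = 10, length = 2, mean = 10/2 ≈ 5.000
  cycle 1 → 0 → 1: weight = 10, length = 2, mean = 10/2 ≈ 5.000
Minimum mean = 5.000, attained e.g. along the cycle 1 → 1 with weight 5 and length 1. So λ(A) = 5/1 = 5.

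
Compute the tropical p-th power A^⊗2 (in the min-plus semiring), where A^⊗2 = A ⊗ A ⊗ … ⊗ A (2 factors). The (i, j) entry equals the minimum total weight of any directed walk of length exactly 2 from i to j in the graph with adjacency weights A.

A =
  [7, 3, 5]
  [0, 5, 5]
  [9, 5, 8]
A^⊗2 =
  [3, 8, 8]
  [5, 3, 5]
  [5, 10, 10]

Each entry (A^⊗2)_ij equals the minimum over all length-2 walks i = v_0 → v_1 → … → v_2 = j of Σ_t A[v_t][v_{t+1}]. For example, for (i, j) = (0, 2) we minimise over 3 possible intermediate vertex sequences; the minimum is 8, attained along the walk 0 → 1 → 2.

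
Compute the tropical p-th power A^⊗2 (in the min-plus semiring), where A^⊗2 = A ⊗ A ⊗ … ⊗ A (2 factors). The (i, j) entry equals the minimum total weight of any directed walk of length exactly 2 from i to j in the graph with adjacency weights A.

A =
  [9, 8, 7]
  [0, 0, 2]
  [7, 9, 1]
A^⊗2 =
  [8, 8, 8]
  [0, 0, 2]
  [8, 9, 2]

Each entry (A^⊗2)_ij equals the minimum over all length-2 walks i = v_0 → v_1 → … → v_2 = j of Σ_t A[v_t][v_{t+1}]. For example, for (i, j) = (0, 2) we minimise over 3 possible intermediate vertex sequences; the minimum is 8, attained along the walk 0 → 2 → 2.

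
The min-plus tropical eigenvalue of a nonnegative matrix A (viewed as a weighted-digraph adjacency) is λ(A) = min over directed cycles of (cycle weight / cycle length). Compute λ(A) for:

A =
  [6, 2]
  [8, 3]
λ(A) = 3

Enumerate directed cycles and compute their means (weight / length). Sample:
  cycle 0 → 0: weight = 6, length = 1, mean = 6/1 ≈ 6.000
  cycle 1 → 1: weight = 3, length = 1, mean = 3/1 ≈ 3.000
  cycle 0 → 1 → 0: weight = 10, length = 2, mean = 10/2 ≈ 5.000
  cycle 1 → 0 → 1: weight = 10, length = 2, mean = 10/2 ≈ 5.000
Minimum mean = 3.000, attained e.g. along the cycle 1 → 1 with weight 3 and length 1. So λ(A) = 3/1 = 3.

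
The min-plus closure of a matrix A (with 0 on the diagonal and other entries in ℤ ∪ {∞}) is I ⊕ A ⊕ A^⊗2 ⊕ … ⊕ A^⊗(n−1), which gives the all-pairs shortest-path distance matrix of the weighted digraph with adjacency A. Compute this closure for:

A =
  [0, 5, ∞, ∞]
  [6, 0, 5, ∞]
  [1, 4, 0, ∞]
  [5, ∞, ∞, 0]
Closure =
  [0, 5, 10, ∞]
  [6, 0, 5, ∞]
  [1, 4, 0, ∞]
  [5, 10, 15, 0]

This is the Floyd-Warshall all-pairs shortest-path computation. For each intermediate vertex k = 0, 1, …, 3, update dist[i][j] ← min(dist[i][j], dist[i][k] + dist[k][j]). The final matrix gives, for each (i, j), the minimum total weight of any directed path from i to j (possibly empty when i = j).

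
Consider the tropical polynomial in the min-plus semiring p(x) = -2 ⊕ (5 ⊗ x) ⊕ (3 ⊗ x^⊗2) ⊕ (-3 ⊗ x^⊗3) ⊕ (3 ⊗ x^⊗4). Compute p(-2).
p(-2) = -9

A tropical monomial a ⊗ x^⊗i evaluates to a + i · x. Evaluating each term at x = -2:
  Term 0 contributes -2 + 0 · -2 = -2
  Term 1 contributes 5 + 1 · -2 = 3
  Term 2 contributes 3 + 2 · -2 = -1
  Term 3 contributes -3 + 3 · -2 = -9
  Term 4 contributes 3 + 4 · -2 = -5
p(-2) = ⊕ of these = min[-2, 3, -1, -9, -5] = -9.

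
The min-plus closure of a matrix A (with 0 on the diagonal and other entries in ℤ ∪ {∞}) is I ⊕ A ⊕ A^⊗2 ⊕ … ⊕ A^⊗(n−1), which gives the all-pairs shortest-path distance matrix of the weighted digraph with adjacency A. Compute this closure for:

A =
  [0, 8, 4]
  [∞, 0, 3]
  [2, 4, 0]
Closure =
  [0, 8, 4]
  [5, 0, 3]
  [2, 4, 0]

This is the Floyd-Warshall all-pairs shortest-path computation. For each intermediate vertex k = 0, 1, …, 2, update dist[i][j] ← min(dist[i][j], dist[i][k] + dist[k][j]). The final matrix gives, for each (i, j), the minimum total weight of any directed path from i to j (possibly empty when i = j).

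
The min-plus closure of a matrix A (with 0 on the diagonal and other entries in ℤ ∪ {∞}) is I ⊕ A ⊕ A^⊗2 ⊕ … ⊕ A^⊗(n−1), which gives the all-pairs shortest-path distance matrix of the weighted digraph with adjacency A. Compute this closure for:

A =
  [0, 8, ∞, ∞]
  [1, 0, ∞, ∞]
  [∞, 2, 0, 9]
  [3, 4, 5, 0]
Closure =
  [0, 8, ∞, ∞]
  [1, 0, ∞, ∞]
  [3, 2, 0, 9]
  [3, 4, 5, 0]

This is the Floyd-Warshall all-pairs shortest-path computation. For each intermediate vertex k = 0, 1, …, 3, update dist[i][j] ← min(dist[i][j], dist[i][k] + dist[k][j]). The final matrix gives, for each (i, j), the minimum total weight of any directed path from i to j (possibly empty when i = j).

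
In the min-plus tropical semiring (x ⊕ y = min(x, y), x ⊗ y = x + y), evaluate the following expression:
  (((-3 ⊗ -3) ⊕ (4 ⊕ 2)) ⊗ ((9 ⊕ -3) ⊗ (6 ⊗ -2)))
(((-3 ⊗ -3) ⊕ (4 ⊕ 2)) ⊗ ((9 ⊕ -3) ⊗ (6 ⊗ -2))) = -5

Expand innermost to outermost. Recall ⊕ takes the minimum of its arguments and ⊗ takes their sum. Working out the expression (((-3 ⊗ -3) ⊕ (4 ⊕ 2)) ⊗ ((9 ⊕ -3) ⊗ (6 ⊗ -2))) gives -5.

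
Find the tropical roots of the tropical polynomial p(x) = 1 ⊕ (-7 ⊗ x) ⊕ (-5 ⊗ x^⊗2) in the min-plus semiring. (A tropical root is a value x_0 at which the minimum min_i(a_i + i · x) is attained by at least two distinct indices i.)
Roots: {-2, 8}

Each tropical root is a break point of the lower envelope of the lines y = a_i + i · x (there are 3 lines, with slopes 0, 1, ..., 2). Only the lines that attain the minimum somewhere contribute to roots; other lines are dominated. Here the surviving (envelope) indices are i = 2, i = 1, i = 0.
Intersections between consecutive envelope lines give the roots: for adjacent envelope indices i < j the intersection is x = (a_i − a_j) / (j − i). Reading off the sorted break points: {-2, 8}.
Verification: at each break x_0, at least two indices attain the minimum of min_i(a_i + i · x_0).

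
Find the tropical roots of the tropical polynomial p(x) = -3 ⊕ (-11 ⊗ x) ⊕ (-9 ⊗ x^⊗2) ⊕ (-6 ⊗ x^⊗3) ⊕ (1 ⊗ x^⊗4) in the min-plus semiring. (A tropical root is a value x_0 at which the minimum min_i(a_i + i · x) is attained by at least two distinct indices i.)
Roots: {-7, -3, -2, 8}

Each tropical root is a break point of the lower envelope of the lines y = a_i + i · x (there are 5 lines, with slopes 0, 1, ..., 4). Only the lines that attain the minimum somewhere contribute to roots; other lines are dominated. Here the surviving (envelope) indices are i = 4, i = 3, i = 2, i = 1, i = 0.
Intersections between consecutive envelope lines give the roots: for adjacent envelope indices i < j the intersection is x = (a_i − a_j) / (j − i). Reading off the sorted break points: {-7, -3, -2, 8}.
Verification: at each break x_0, at least two indices attain the minimum of min_i(a_i + i · x_0).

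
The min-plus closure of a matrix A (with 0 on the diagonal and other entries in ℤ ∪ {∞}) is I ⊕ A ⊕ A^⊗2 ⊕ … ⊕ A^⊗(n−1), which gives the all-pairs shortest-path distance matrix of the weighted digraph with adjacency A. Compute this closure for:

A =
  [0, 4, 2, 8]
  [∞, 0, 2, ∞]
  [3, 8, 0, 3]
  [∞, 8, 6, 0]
Closure =
  [0, 4, 2, 5]
  [5, 0, 2, 5]
  [3, 7, 0, 3]
  [9, 8, 6, 0]

This is the Floyd-Warshall all-pairs shortest-path computation. For each intermediate vertex k = 0, 1, …, 3, update dist[i][j] ← min(dist[i][j], dist[i][k] + dist[k][j]). The final matrix gives, for each (i, j), the minimum total weight of any directed path from i to j (possibly empty when i = j).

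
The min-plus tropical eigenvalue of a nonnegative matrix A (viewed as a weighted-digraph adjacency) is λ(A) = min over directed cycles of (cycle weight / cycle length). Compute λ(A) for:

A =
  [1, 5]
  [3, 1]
λ(A) = 1

Enumerate directed cycles and compute their means (weight / length). Sample:
  cycle 0 → 0: weight = 1, length = 1, mean = 1/1 ≈ 1.000
  cycle 1 → 1: weight = 1, length = 1, mean = 1/1 ≈ 1.000
  cycle 0 → 1 → 0: weight = 8, length = 2, mean = 8/2 ≈ 4.000
  cycle 1 → 0 → 1: weight = 8, length = 2, mean = 8/2 ≈ 4.000
Minimum mean = 1.000, attained e.g. along the cycle 0 → 0 with weight 1 and length 1. So λ(A) = 1/1 = 1.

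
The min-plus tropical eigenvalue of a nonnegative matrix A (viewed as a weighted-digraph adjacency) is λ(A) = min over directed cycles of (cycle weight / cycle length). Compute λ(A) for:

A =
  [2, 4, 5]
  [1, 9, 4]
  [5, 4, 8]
λ(A) = 2

Enumerate directed cycles and compute their means (weight / length). Sample:
  cycle 0 → 0: weight = 2, length = 1, mean = 2/1 ≈ 2.000
  cycle 1 → 1: weight = 9, length = 1, mean = 9/1 ≈ 9.000
  cycle 2 → 2: weight = 8, length = 1, mean = 8/1 ≈ 8.000
  cycle 0 → 1 → 0: weight = 5, length = 2, mean = 5/2 ≈ 2.500
  cycle 0 → 2 → 0: weight = 10, length = 2, mean = 10/2 ≈ 5.000
  cycle 1 → 0 → 1: weight = 5, length = 2, mean = 5/2 ≈ 2.500
Minimum mean = 2.000, attained e.g. along the cycle 0 → 0 with weight 2 and length 1. So λ(A) = 2/1 = 2.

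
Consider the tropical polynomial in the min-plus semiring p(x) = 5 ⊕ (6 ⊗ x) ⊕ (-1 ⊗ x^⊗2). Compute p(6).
p(6) = 5

A tropical monomial a ⊗ x^⊗i evaluates to a + i · x. Evaluating each term at x = 6:
  Term 0 contributes 5 + 0 · 6 = 5
  Term 1 contributes 6 + 1 · 6 = 12
  Term 2 contributes -1 + 2 · 6 = 11
p(6) = ⊕ of these = min[5, 12, 11] = 5.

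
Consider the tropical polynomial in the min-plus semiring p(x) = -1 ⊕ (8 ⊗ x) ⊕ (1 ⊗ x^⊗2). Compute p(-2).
p(-2) = -3

A tropical monomial a ⊗ x^⊗i evaluates to a + i · x. Evaluating each term at x = -2:
  Term 0 contributes -1 + 0 · -2 = -1
  Term 1 contributes 8 + 1 · -2 = 6
  Term 2 contributes 1 + 2 · -2 = -3
p(-2) = ⊕ of these = min[-1, 6, -3] = -3.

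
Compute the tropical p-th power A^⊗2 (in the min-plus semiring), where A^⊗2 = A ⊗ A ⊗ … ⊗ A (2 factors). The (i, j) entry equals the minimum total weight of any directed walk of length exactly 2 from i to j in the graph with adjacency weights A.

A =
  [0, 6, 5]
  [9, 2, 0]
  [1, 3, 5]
A^⊗2 =
  [0, 6, 5]
  [1, 3, 2]
  [1, 5, 3]

Each entry (A^⊗2)_ij equals the minimum over all length-2 walks i = v_0 → v_1 → … → v_2 = j of Σ_t A[v_t][v_{t+1}]. For example, for (i, j) = (0, 2) we minimise over 3 possible intermediate vertex sequences; the minimum is 5, attained along the walk 0 → 0 → 2.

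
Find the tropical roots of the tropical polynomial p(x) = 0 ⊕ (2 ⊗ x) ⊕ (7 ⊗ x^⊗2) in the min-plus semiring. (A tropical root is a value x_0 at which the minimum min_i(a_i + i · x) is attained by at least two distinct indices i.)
Roots: {-5, -2}

Each tropical root is a break point of the lower envelope of the lines y = a_i + i · x (there are 3 lines, with slopes 0, 1, ..., 2). Only the lines that attain the minimum somewhere contribute to roots; other lines are dominated. Here the surviving (envelope) indices are i = 2, i = 1, i = 0.
Intersections between consecutive envelope lines give the roots: for adjacent envelope indices i < j the intersection is x = (a_i − a_j) / (j − i). Reading off the sorted break points: {-5, -2}.
Verification: at each break x_0, at least two indices attain the minimum of min_i(a_i + i · x_0).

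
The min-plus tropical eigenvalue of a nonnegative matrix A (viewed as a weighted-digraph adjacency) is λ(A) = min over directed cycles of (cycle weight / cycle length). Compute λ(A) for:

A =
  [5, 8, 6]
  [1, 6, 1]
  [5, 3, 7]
λ(A) = 2

Enumerate directed cycles and compute their means (weight / length). Sample:
  cycle 0 → 0: weight = 5, length = 1, mean = 5/1 ≈ 5.000
  cycle 1 → 1: weight = 6, length = 1, mean = 6/1 ≈ 6.000
  cycle 2 → 2: weight = 7, length = 1, mean = 7/1 ≈ 7.000
  cycle 0 → 1 → 0: weight = 9, length = 2, mean = 9/2 ≈ 4.500
  cycle 0 → 2 → 0: weight = 11, length = 2, mean = 11/2 ≈ 5.500
  cycle 1 → 0 → 1: weight = 9, length = 2, mean = 9/2 ≈ 4.500
Minimum mean = 2.000, attained e.g. along the cycle 1 → 2 → 1 with weight 4 and length 2. So λ(A) = 4/2 = 2.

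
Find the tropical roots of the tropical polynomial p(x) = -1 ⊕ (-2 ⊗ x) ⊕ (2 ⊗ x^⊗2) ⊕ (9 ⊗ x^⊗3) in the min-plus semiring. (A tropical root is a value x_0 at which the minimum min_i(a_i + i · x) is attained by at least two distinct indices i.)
Roots: {-7, -4, 1}

Each tropical root is a break point of the lower envelope of the lines y = a_i + i · x (there are 4 lines, with slopes 0, 1, ..., 3). Only the lines that attain the minimum somewhere contribute to roots; other lines are dominated. Here the surviving (envelope) indices are i = 3, i = 2, i = 1, i = 0.
Intersections between consecutive envelope lines give the roots: for adjacent envelope indices i < j the intersection is x = (a_i − a_j) / (j − i). Reading off the sorted break points: {-7, -4, 1}.
Verification: at each break x_0, at least two indices attain the minimum of min_i(a_i + i · x_0).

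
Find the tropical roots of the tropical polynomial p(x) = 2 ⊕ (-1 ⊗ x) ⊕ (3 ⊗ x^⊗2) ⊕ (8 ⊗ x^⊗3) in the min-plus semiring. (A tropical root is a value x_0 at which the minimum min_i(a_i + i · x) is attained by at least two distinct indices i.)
Roots: {-5, -4, 3}

Each tropical root is a break point of the lower envelope of the lines y = a_i + i · x (there are 4 lines, with slopes 0, 1, ..., 3). Only the lines that attain the minimum somewhere contribute to roots; other lines are dominated. Here the surviving (envelope) indices are i = 3, i = 2, i = 1, i = 0.
Intersections between consecutive envelope lines give the roots: for adjacent envelope indices i < j the intersection is x = (a_i − a_j) / (j − i). Reading off the sorted break points: {-5, -4, 3}.
Verification: at each break x_0, at least two indices attain the minimum of min_i(a_i + i · x_0).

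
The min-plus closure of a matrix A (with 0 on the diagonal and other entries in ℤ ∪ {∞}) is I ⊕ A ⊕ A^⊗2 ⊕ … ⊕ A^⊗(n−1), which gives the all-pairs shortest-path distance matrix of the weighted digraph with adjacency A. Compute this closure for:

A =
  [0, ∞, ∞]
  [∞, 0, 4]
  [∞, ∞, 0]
Closure =
  [0, ∞, ∞]
  [∞, 0, 4]
  [∞, ∞, 0]

This is the Floyd-Warshall all-pairs shortest-path computation. For each intermediate vertex k = 0, 1, …, 2, update dist[i][j] ← min(dist[i][j], dist[i][k] + dist[k][j]). The final matrix gives, for each (i, j), the minimum total weight of any directed path from i to j (possibly empty when i = j).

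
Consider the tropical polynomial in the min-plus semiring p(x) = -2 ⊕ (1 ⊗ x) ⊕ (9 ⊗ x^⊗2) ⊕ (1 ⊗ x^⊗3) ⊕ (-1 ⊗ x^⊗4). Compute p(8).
p(8) = -2

A tropical monomial a ⊗ x^⊗i evaluates to a + i · x. Evaluating each term at x = 8:
  Term 0 contributes -2 + 0 · 8 = -2
  Term 1 contributes 1 + 1 · 8 = 9
  Term 2 contributes 9 + 2 · 8 = 25
  Term 3 contributes 1 + 3 · 8 = 25
  Term 4 contributes -1 + 4 · 8 = 31
p(8) = ⊕ of these = min[-2, 9, 25, 25, 31] = -2.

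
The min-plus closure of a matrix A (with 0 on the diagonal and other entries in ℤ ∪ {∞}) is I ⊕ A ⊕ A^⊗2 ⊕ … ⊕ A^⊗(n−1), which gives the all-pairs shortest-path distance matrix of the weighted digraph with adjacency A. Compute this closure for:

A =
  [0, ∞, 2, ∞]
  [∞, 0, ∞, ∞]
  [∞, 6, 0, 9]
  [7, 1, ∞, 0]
Closure =
  [0, 8, 2, 11]
  [∞, 0, ∞, ∞]
  [16, 6, 0, 9]
  [7, 1, 9, 0]

This is the Floyd-Warshall all-pairs shortest-path computation. For each intermediate vertex k = 0, 1, …, 3, update dist[i][j] ← min(dist[i][j], dist[i][k] + dist[k][j]). The final matrix gives, for each (i, j), the minimum total weight of any directed path from i to j (possibly empty when i = j).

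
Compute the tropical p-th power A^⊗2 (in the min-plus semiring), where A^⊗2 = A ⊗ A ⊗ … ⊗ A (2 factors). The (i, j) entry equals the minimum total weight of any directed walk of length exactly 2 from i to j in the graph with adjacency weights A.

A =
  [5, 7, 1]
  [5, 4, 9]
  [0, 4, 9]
A^⊗2 =
  [1, 5, 6]
  [9, 8, 6]
  [5, 7, 1]

Each entry (A^⊗2)_ij equals the minimum over all length-2 walks i = v_0 → v_1 → … → v_2 = j of Σ_t A[v_t][v_{t+1}]. For example, for (i, j) = (0, 2) we minimise over 3 possible intermediate vertex sequences; the minimum is 6, attained along the walk 0 → 0 → 2.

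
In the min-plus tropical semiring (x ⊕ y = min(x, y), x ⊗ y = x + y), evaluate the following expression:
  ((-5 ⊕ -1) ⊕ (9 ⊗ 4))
((-5 ⊕ -1) ⊕ (9 ⊗ 4)) = -5

Expand innermost to outermost. Recall ⊕ takes the minimum of its arguments and ⊗ takes their sum. Working out the expression ((-5 ⊕ -1) ⊕ (9 ⊗ 4)) gives -5.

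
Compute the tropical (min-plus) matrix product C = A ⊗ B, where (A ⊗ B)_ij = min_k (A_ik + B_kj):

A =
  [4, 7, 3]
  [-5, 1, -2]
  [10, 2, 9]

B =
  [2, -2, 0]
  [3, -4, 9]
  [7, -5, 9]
A ⊗ B =
  [6, -2, 4]
  [-3, -7, -5]
  [5, -2, 10]

Apply the min-plus product entry-by-entry:
  C[0][0] = min over k of (A[0][0] + B[0][0] = 4 + 2 = 6, A[0][1] + B[1][0] = 7 + 3 = 10, A[0][2] + B[2][0] = 3 + 7 = 10) = 6 (attained at k = 0)
  C[0][1] = min over k of (A[0][0] + B[0][1] = 4 + -2 = 2, A[0][1] + B[1][1] = 7 + -4 = 3, A[0][2] + B[2][1] = 3 + -5 = -2) = -2 (attained at k = 2)
  C[0][2] = min over k of (A[0][0] + B[0][2] = 4 + 0 = 4, A[0][1] + B[1][2] = 7 + 9 = 16, A[0][2] + B[2][2] = 3 + 9 = 12) = 4 (attained at k = 0)
  C[1][0] = min over k of (A[1][0] + B[0][0] = -5 + 2 = -3, A[1][1] + B[1][0] = 1 + 3 = 4, A[1][2] + B[2][0] = -2 + 7 = 5) = -3 (attained at k = 0)
  C[1][1] = min over k of (A[1][0] + B[0][1] = -5 + -2 = -7, A[1][1] + B[1][1] = 1 + -4 = -3, A[1][2] + B[2][1] = -2 + -5 = -7) = -7 (attained at k = 0)
  C[1][2] = min over k of (A[1][0] + B[0][2] = -5 + 0 = -5, A[1][1] + B[1][2] = 1 + 9 = 10, A[1][2] + B[2][2] = -2 + 9 = 7) = -5 (attained at k = 0)
  C[2][0] = min over k of (A[2][0] + B[0][0] = 10 + 2 = 12, A[2][1] + B[1][0] = 2 + 3 = 5, A[2][2] + B[2][0] = 9 + 7 = 16) = 5 (attained at k = 1)
  C[2][1] = min over k of (A[2][0] + B[0][1] = 10 + -2 = 8, A[2][1] + B[1][1] = 2 + -4 = -2, A[2][2] + B[2][1] = 9 + -5 = 4) = -2 (attained at k = 1)
  C[2][2] = min over k of (A[2][0] + B[0][2] = 10 + 0 = 10, A[2][1] + B[1][2] = 2 + 9 = 11, A[2][2] + B[2][2] = 9 + 9 = 18) = 10 (attained at k = 0)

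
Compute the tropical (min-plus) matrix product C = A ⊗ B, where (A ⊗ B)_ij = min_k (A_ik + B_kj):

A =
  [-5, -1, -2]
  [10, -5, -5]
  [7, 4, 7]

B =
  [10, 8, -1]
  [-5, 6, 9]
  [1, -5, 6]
A ⊗ B =
  [-6, -7, -6]
  [-10, -10, 1]
  [-1, 2, 6]

Apply the min-plus product entry-by-entry:
  C[0][0] = min over k of (A[0][0] + B[0][0] = -5 + 10 = 5, A[0][1] + B[1][0] = -1 + -5 = -6, A[0][2] + B[2][0] = -2 + 1 = -1) = -6 (attained at k = 1)
  C[0][1] = min over k of (A[0][0] + B[0][1] = -5 + 8 = 3, A[0][1] + B[1][1] = -1 + 6 = 5, A[0][2] + B[2][1] = -2 + -5 = -7) = -7 (attained at k = 2)
  C[0][2] = min over k of (A[0][0] + B[0][2] = -5 + -1 = -6, A[0][1] + B[1][2] = -1 + 9 = 8, A[0][2] + B[2][2] = -2 + 6 = 4) = -6 (attained at k = 0)
  C[1][0] = min over k of (A[1][0] + B[0][0] = 10 + 10 = 20, A[1][1] + B[1][0] = -5 + -5 = -10, A[1][2] + B[2][0] = -5 + 1 = -4) = -10 (attained at k = 1)
  C[1][1] = min over k of (A[1][0] + B[0][1] = 10 + 8 = 18, A[1][1] + B[1][1] = -5 + 6 = 1, A[1][2] + B[2][1] = -5 + -5 = -10) = -10 (attained at k = 2)
  C[1][2] = min over k of (A[1][0] + B[0][2] = 10 + -1 = 9, A[1][1] + B[1][2] = -5 + 9 = 4, A[1][2] + B[2][2] = -5 + 6 = 1) = 1 (attained at k = 2)
  C[2][0] = min over k of (A[2][0] + B[0][0] = 7 + 10 = 17, A[2][1] + B[1][0] = 4 + -5 = -1, A[2][2] + B[2][0] = 7 + 1 = 8) = -1 (attained at k = 1)
  C[2][1] = min over k of (A[2][0] + B[0][1] = 7 + 8 = 15, A[2][1] + B[1][1] = 4 + 6 = 10, A[2][2] + B[2][1] = 7 + -5 = 2) = 2 (attained at k = 2)
  C[2][2] = min over k of (A[2][0] + B[0][2] = 7 + -1 = 6, A[2][1] + B[1][2] = 4 + 9 = 13, A[2][2] + B[2][2] = 7 + 6 = 13) = 6 (attained at k = 0)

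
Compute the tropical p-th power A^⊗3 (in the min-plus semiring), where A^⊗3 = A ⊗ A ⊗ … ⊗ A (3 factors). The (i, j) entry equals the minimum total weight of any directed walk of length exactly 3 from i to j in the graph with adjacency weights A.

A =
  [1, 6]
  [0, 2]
A^⊗3 =
  [3, 8]
  [2, 6]

Each entry (A^⊗3)_ij equals the minimum over all length-3 walks i = v_0 → v_1 → … → v_3 = j of Σ_t A[v_t][v_{t+1}]. For example, for (i, j) = (0, 1) we minimise over 4 possible intermediate vertex sequences; the minimum is 8, attained along the walk 0 → 0 → 0 → 1.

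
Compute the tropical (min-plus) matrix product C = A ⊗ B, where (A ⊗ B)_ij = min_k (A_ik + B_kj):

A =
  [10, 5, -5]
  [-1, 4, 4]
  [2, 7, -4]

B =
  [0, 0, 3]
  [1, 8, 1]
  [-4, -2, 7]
A ⊗ B =
  [-9, -7, 2]
  [-1, -1, 2]
  [-8, -6, 3]

Apply the min-plus product entry-by-entry:
  C[0][0] = min over k of (A[0][0] + B[0][0] = 10 + 0 = 10, A[0][1] + B[1][0] = 5 + 1 = 6, A[0][2] + B[2][0] = -5 + -4 = -9) = -9 (attained at k = 2)
  C[0][1] = min over k of (A[0][0] + B[0][1] = 10 + 0 = 10, A[0][1] + B[1][1] = 5 + 8 = 13, A[0][2] + B[2][1] = -5 + -2 = -7) = -7 (attained at k = 2)
  C[0][2] = min over k of (A[0][0] + B[0][2] = 10 + 3 = 13, A[0][1] + B[1][2] = 5 + 1 = 6, A[0][2] + B[2][2] = -5 + 7 = 2) = 2 (attained at k = 2)
  C[1][0] = min over k of (A[1][0] + B[0][0] = -1 + 0 = -1, A[1][1] + B[1][0] = 4 + 1 = 5, A[1][2] + B[2][0] = 4 + -4 = 0) = -1 (attained at k = 0)
  C[1][1] = min over k of (A[1][0] + B[0][1] = -1 + 0 = -1, A[1][1] + B[1][1] = 4 + 8 = 12, A[1][2] + B[2][1] = 4 + -2 = 2) = -1 (attained at k = 0)
  C[1][2] = min over k of (A[1][0] + B[0][2] = -1 + 3 = 2, A[1][1] + B[1][2] = 4 + 1 = 5, A[1][2] + B[2][2] = 4 + 7 = 11) = 2 (attained at k = 0)
  C[2][0] = min over k of (A[2][0] + B[0][0] = 2 + 0 = 2, A[2][1] + B[1][0] = 7 + 1 = 8, A[2][2] + B[2][0] = -4 + -4 = -8) = -8 (attained at k = 2)
  C[2][1] = min over k of (A[2][0] + B[0][1] = 2 + 0 = 2, A[2][1] + B[1][1] = 7 + 8 = 15, A[2][2] + B[2][1] = -4 + -2 = -6) = -6 (attained at k = 2)
  C[2][2] = min over k of (A[2][0] + B[0][2] = 2 + 3 = 5, A[2][1] + B[1][2] = 7 + 1 = 8, A[2][2] + B[2][2] = -4 + 7 = 3) = 3 (attained at k = 2)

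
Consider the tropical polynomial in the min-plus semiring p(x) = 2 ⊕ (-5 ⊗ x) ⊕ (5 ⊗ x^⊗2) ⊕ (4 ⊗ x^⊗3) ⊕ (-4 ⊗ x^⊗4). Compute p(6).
p(6) = 1

A tropical monomial a ⊗ x^⊗i evaluates to a + i · x. Evaluating each term at x = 6:
  Term 0 contributes 2 + 0 · 6 = 2
  Term 1 contributes -5 + 1 · 6 = 1
  Term 2 contributes 5 + 2 · 6 = 17
  Term 3 contributes 4 + 3 · 6 = 22
  Term 4 contributes -4 + 4 · 6 = 20
p(6) = ⊕ of these = min[2, 1, 17, 22, 20] = 1.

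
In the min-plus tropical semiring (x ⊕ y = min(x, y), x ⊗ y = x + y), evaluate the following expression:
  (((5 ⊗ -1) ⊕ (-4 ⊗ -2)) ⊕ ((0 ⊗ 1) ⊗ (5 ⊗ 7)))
(((5 ⊗ -1) ⊕ (-4 ⊗ -2)) ⊕ ((0 ⊗ 1) ⊗ (5 ⊗ 7))) = -6

Expand innermost to outermost. Recall ⊕ takes the minimum of its arguments and ⊗ takes their sum. Working out the expression (((5 ⊗ -1) ⊕ (-4 ⊗ -2)) ⊕ ((0 ⊗ 1) ⊗ (5 ⊗ 7))) gives -6.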